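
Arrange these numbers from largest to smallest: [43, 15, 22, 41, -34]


Original list: [43, 15, 22, 41, -34]
Repeatedly take the largest remaining element:
  Remaining [43, 15, 22, 41, -34] -> largest is 43
  Remaining [15, 22, 41, -34] -> largest is 41
  Remaining [15, 22, -34] -> largest is 22
  Remaining [15, -34] -> largest is 15
  Remaining [-34] -> largest is -34
Collecting the picks in order gives the descending list.
Final answer: [43, 41, 22, 15, -34]


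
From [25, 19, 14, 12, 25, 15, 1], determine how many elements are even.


Check each element:
  25 is odd
  19 is odd
  14 is even
  12 is even
  25 is odd
  15 is odd
  1 is odd
Evens: [14, 12]
Count of evens = 2
Final answer: 2


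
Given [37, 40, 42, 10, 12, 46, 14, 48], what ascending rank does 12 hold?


Sort ascending: [10, 12, 14, 37, 40, 42, 46, 48]
Find 12 in the sorted list.
12 is at position 2 (1-indexed).
Final answer: 2


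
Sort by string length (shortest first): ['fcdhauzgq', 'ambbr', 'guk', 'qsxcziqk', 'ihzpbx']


Compute lengths:
  'fcdhauzgq' has length 9
  'ambbr' has length 5
  'guk' has length 3
  'qsxcziqk' has length 8
  'ihzpbx' has length 6
Lengths in increasing order: 3 < 5 < 6 < 8 < 9
Listing the words in that order gives the answer.
Final answer: ['guk', 'ambbr', 'ihzpbx', 'qsxcziqk', 'fcdhauzgq']


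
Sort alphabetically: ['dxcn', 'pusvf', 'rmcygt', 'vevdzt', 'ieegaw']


Compare strings character by character (the first differing letter decides):
  'dxcn' < 'ieegaw' since 'd' < 'i' at position 1
  'ieegaw' < 'pusvf' since 'i' < 'p' at position 1
  'pusvf' < 'rmcygt' since 'p' < 'r' at position 1
  'rmcygt' < 'vevdzt' since 'r' < 'v' at position 1
Chaining these comparisons gives the alphabetical order.
Final answer: ['dxcn', 'ieegaw', 'pusvf', 'rmcygt', 'vevdzt']


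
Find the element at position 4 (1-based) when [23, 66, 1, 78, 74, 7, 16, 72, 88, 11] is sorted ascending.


Sort ascending: [1, 7, 11, 16, 23, 66, 72, 74, 78, 88]
The 4th element (1-indexed) is at index 3.
Value = 16
Final answer: 16


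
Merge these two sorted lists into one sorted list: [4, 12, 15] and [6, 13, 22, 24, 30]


List A: [4, 12, 15]
List B: [6, 13, 22, 24, 30]
Repeatedly compare the front elements and take the smaller:
  4 vs 6 -> take 4
  12 vs 6 -> take 6
  12 vs 13 -> take 12
  15 vs 13 -> take 13
  15 vs 22 -> take 15
  A is exhausted; append the rest of B: [22, 24, 30]
Final answer: [4, 6, 12, 13, 15, 22, 24, 30]


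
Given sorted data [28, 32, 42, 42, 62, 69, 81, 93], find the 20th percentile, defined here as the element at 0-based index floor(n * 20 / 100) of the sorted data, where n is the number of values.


The dataset has n = 8 elements.
Index = floor(8 * 20 / 100) = floor(160 / 100) = floor(1.6) = 1
Counting from index 0 in the sorted data, the element at index 1 is 32.
Final answer: 32


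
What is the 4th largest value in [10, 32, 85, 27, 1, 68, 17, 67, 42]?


Sort descending: [85, 68, 67, 42, 32, 27, 17, 10, 1]
The 4th element (1-indexed) is at index 3.
Value = 42
Final answer: 42


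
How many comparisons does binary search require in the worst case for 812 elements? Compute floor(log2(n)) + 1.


Binary search halves the search space each step.
Maximum comparisons = floor(log2(812)) + 1
log2(812) = 9.6653
floor(log2(812)) = 9, so 9 + 1 = 10
Final answer: 10


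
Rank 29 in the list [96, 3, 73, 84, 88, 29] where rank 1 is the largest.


Sort descending: [96, 88, 84, 73, 29, 3]
Find 29 in the sorted list.
29 is at position 5.
Final answer: 5


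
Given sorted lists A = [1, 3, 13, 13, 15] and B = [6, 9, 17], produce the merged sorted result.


List A: [1, 3, 13, 13, 15]
List B: [6, 9, 17]
Repeatedly compare the front elements and take the smaller:
  1 vs 6 -> take 1
  3 vs 6 -> take 3
  13 vs 6 -> take 6
  13 vs 9 -> take 9
  13 vs 17 -> take 13
  13 vs 17 -> take 13
  15 vs 17 -> take 15
  A is exhausted; append the rest of B: [17]
Final answer: [1, 3, 6, 9, 13, 13, 15, 17]


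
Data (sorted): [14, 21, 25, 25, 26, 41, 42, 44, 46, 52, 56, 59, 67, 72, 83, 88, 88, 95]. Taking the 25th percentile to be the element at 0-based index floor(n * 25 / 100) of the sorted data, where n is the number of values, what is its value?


The dataset has n = 18 elements.
Index = floor(18 * 25 / 100) = floor(450 / 100) = floor(4.5) = 4
Counting from index 0 in the sorted data, the element at index 4 is 26.
Final answer: 26


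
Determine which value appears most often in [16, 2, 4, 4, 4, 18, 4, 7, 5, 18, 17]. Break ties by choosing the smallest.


Count the frequency of each value:
  2 appears 1 time(s)
  4 appears 4 time(s)
  5 appears 1 time(s)
  7 appears 1 time(s)
  16 appears 1 time(s)
  17 appears 1 time(s)
  18 appears 2 time(s)
Maximum frequency is 4.
Only 4 reaches that frequency, so it is the mode.
Final answer: 4


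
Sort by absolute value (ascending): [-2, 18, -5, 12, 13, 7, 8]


Compute absolute values:
  |-2| = 2
  |18| = 18
  |-5| = 5
  |12| = 12
  |13| = 13
  |7| = 7
  |8| = 8
Absolute values in increasing order: 2 < 5 < 7 < 8 < 12 < 13 < 18
Listing the original numbers in that order gives the answer.
Final answer: [-2, -5, 7, 8, 12, 13, 18]


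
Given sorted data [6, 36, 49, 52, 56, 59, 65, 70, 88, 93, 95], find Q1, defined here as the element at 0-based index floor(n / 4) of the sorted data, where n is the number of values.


The list has n = 11 elements.
Q1 index = floor(11 / 4) = floor(2.75) = 2
Counting from index 0 in the sorted data, the element at index 2 is 49.
Final answer: 49


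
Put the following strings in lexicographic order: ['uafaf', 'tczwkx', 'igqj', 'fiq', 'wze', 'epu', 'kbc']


Compare strings character by character (the first differing letter decides):
  'epu' < 'fiq' since 'e' < 'f' at position 1
  'fiq' < 'igqj' since 'f' < 'i' at position 1
  'igqj' < 'kbc' since 'i' < 'k' at position 1
  'kbc' < 'tczwkx' since 'k' < 't' at position 1
  'tczwkx' < 'uafaf' since 't' < 'u' at position 1
  'uafaf' < 'wze' since 'u' < 'w' at position 1
Chaining these comparisons gives the alphabetical order.
Final answer: ['epu', 'fiq', 'igqj', 'kbc', 'tczwkx', 'uafaf', 'wze']


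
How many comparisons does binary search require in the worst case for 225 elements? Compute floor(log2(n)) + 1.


Binary search halves the search space each step.
Maximum comparisons = floor(log2(225)) + 1
log2(225) = 7.8138
floor(log2(225)) = 7, so 7 + 1 = 8
Final answer: 8


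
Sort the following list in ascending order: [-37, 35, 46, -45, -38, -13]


Original list: [-37, 35, 46, -45, -38, -13]
Repeatedly take the smallest remaining element:
  Remaining [-37, 35, 46, -45, -38, -13] -> smallest is -45
  Remaining [-37, 35, 46, -38, -13] -> smallest is -38
  Remaining [-37, 35, 46, -13] -> smallest is -37
  Remaining [35, 46, -13] -> smallest is -13
  Remaining [35, 46] -> smallest is 35
  Remaining [46] -> smallest is 46
Collecting the picks in order gives the sorted list.
Final answer: [-45, -38, -37, -13, 35, 46]


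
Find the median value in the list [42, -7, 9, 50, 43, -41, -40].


First, sort the list: [-41, -40, -7, 9, 42, 43, 50]
The list has 7 elements (odd count).
The middle index is 3 (0-based), and the element there is 9.
Final answer: 9


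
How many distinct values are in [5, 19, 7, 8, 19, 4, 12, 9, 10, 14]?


List all unique values:
Distinct values: [4, 5, 7, 8, 9, 10, 12, 14, 19]
Count = 9
Final answer: 9


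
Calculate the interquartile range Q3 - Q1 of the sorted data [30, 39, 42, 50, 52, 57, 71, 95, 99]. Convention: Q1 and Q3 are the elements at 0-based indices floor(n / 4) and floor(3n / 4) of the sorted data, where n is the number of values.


The data has n = 9 elements.
Q1 index = floor(9 / 4) = floor(2.25) = 2; Q3 index = floor(3 * 9 / 4) = floor(6.75) = 6
Q1 = element at index 2 = 42
Q3 = element at index 6 = 71
IQR = 71 - 42 = 29
Final answer: 29


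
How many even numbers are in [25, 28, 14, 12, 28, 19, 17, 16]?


Check each element:
  25 is odd
  28 is even
  14 is even
  12 is even
  28 is even
  19 is odd
  17 is odd
  16 is even
Evens: [28, 14, 12, 28, 16]
Count of evens = 5
Final answer: 5


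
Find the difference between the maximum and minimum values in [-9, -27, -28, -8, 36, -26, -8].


Maximum value: 36
Minimum value: -28
Range = 36 - (-28) = 64
Final answer: 64


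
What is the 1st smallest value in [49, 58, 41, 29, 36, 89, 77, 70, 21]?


Sort ascending: [21, 29, 36, 41, 49, 58, 70, 77, 89]
The 1st element (1-indexed) is at index 0.
Value = 21
Final answer: 21


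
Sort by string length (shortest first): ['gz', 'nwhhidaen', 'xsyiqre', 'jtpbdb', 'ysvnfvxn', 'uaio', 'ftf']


Compute lengths:
  'gz' has length 2
  'nwhhidaen' has length 9
  'xsyiqre' has length 7
  'jtpbdb' has length 6
  'ysvnfvxn' has length 8
  'uaio' has length 4
  'ftf' has length 3
Lengths in increasing order: 2 < 3 < 4 < 6 < 7 < 8 < 9
Listing the words in that order gives the answer.
Final answer: ['gz', 'ftf', 'uaio', 'jtpbdb', 'xsyiqre', 'ysvnfvxn', 'nwhhidaen']


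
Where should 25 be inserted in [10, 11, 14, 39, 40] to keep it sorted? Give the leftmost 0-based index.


List is sorted: [10, 11, 14, 39, 40]
We need the leftmost position where 25 can be inserted, i.e. the first index whose element is >= 25 (or the end of the list if none is).
Binary search with low=0, high=5 (0-based indices):
  low=0, high=5, mid=2: a[2]=14 < 25, so low = 3
  low=3, high=5, mid=4: a[4]=40 >= 25, so high = 4
  low=3, high=4, mid=3: a[3]=39 >= 25, so high = 3
Now low = high = 3, so the insertion index is 3.
Final answer: 3


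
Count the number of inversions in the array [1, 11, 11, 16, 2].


For each element, count the later elements that are smaller than it:
  1 (index 0): smaller elements after it = [] -> 0
  11 (index 1): smaller elements after it = [2] -> 1
  11 (index 2): smaller elements after it = [2] -> 1
  16 (index 3): smaller elements after it = [2] -> 1
Total inversions = 0 + 1 + 1 + 1 = 3
Final answer: 3


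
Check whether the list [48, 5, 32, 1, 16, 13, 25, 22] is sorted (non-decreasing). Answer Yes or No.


Check consecutive pairs:
  48 <= 5? False
  5 <= 32? True
  32 <= 1? False
  1 <= 16? True
  16 <= 13? False
  13 <= 25? True
  25 <= 22? False
4 consecutive pair(s) are out of order, so the list is not sorted.
Final answer: No


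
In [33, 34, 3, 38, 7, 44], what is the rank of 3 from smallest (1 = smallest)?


Sort ascending: [3, 7, 33, 34, 38, 44]
Find 3 in the sorted list.
3 is at position 1 (1-indexed).
Final answer: 1


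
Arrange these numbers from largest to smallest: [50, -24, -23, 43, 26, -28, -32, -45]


Original list: [50, -24, -23, 43, 26, -28, -32, -45]
Repeatedly take the largest remaining element:
  Remaining [50, -24, -23, 43, 26, -28, -32, -45] -> largest is 50
  Remaining [-24, -23, 43, 26, -28, -32, -45] -> largest is 43
  Remaining [-24, -23, 26, -28, -32, -45] -> largest is 26
  Remaining [-24, -23, -28, -32, -45] -> largest is -23
  Remaining [-24, -28, -32, -45] -> largest is -24
  Remaining [-28, -32, -45] -> largest is -28
  Remaining [-32, -45] -> largest is -32
  Remaining [-45] -> largest is -45
Collecting the picks in order gives the descending list.
Final answer: [50, 43, 26, -23, -24, -28, -32, -45]


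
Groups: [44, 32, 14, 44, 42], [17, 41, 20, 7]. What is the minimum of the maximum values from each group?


Find max of each group:
  Group 1: [44, 32, 14, 44, 42] -> max = 44
  Group 2: [17, 41, 20, 7] -> max = 41
Maxes: [44, 41]
Minimum of maxes = 41
Final answer: 41


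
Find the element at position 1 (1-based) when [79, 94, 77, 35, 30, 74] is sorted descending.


Sort descending: [94, 79, 77, 74, 35, 30]
The 1st element (1-indexed) is at index 0.
Value = 94
Final answer: 94


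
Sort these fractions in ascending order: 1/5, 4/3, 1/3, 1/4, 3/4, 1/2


Convert to decimal for comparison:
  1/5 = 0.2
  4/3 = 1.3333
  1/3 = 0.3333
  1/4 = 0.25
  3/4 = 0.75
  1/2 = 0.5
Decimals in increasing order: 0.2 < 0.25 < 0.3333 < 0.5 < 0.75 < 1.3333
Writing each back as its fraction gives the sorted order.
Final answer: 1/5, 1/4, 1/3, 1/2, 3/4, 4/3


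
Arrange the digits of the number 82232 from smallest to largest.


The number 82232 has digits: 8, 2, 2, 3, 2
Sorted: 2, 2, 2, 3, 8
Joining the sorted digits gives the result.
Final answer: 22238


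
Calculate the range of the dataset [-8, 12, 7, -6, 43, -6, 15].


Maximum value: 43
Minimum value: -8
Range = 43 - (-8) = 51
Final answer: 51


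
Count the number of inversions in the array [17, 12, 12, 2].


For each element, count the later elements that are smaller than it:
  17 (index 0): smaller elements after it = [12, 12, 2] -> 3
  12 (index 1): smaller elements after it = [2] -> 1
  12 (index 2): smaller elements after it = [2] -> 1
Total inversions = 3 + 1 + 1 = 5
Final answer: 5


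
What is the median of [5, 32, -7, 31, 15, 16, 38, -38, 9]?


First, sort the list: [-38, -7, 5, 9, 15, 16, 31, 32, 38]
The list has 9 elements (odd count).
The middle index is 4 (0-based), and the element there is 15.
Final answer: 15


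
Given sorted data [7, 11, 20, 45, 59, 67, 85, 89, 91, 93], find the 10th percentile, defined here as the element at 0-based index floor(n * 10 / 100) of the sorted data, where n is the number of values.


The dataset has n = 10 elements.
Index = floor(10 * 10 / 100) = floor(100 / 100) = floor(1) = 1
Counting from index 0 in the sorted data, the element at index 1 is 11.
Final answer: 11


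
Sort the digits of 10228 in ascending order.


The number 10228 has digits: 1, 0, 2, 2, 8
Sorted: 0, 1, 2, 2, 8
Joining the sorted digits gives the result.
Final answer: 01228


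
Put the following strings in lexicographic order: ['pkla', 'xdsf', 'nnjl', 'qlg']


Compare strings character by character (the first differing letter decides):
  'nnjl' < 'pkla' since 'n' < 'p' at position 1
  'pkla' < 'qlg' since 'p' < 'q' at position 1
  'qlg' < 'xdsf' since 'q' < 'x' at position 1
Chaining these comparisons gives the alphabetical order.
Final answer: ['nnjl', 'pkla', 'qlg', 'xdsf']


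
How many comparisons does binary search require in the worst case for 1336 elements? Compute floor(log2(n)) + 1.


Binary search halves the search space each step.
Maximum comparisons = floor(log2(1336)) + 1
log2(1336) = 10.3837
floor(log2(1336)) = 10, so 10 + 1 = 11
Final answer: 11


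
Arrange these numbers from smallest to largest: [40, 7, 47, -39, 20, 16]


Original list: [40, 7, 47, -39, 20, 16]
Repeatedly take the smallest remaining element:
  Remaining [40, 7, 47, -39, 20, 16] -> smallest is -39
  Remaining [40, 7, 47, 20, 16] -> smallest is 7
  Remaining [40, 47, 20, 16] -> smallest is 16
  Remaining [40, 47, 20] -> smallest is 20
  Remaining [40, 47] -> smallest is 40
  Remaining [47] -> smallest is 47
Collecting the picks in order gives the sorted list.
Final answer: [-39, 7, 16, 20, 40, 47]


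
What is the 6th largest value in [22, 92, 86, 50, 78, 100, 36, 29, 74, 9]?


Sort descending: [100, 92, 86, 78, 74, 50, 36, 29, 22, 9]
The 6th element (1-indexed) is at index 5.
Value = 50
Final answer: 50


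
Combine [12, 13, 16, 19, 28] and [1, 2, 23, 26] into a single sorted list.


List A: [12, 13, 16, 19, 28]
List B: [1, 2, 23, 26]
Repeatedly compare the front elements and take the smaller:
  12 vs 1 -> take 1
  12 vs 2 -> take 2
  12 vs 23 -> take 12
  13 vs 23 -> take 13
  16 vs 23 -> take 16
  19 vs 23 -> take 19
  28 vs 23 -> take 23
  28 vs 26 -> take 26
  B is exhausted; append the rest of A: [28]
Final answer: [1, 2, 12, 13, 16, 19, 23, 26, 28]


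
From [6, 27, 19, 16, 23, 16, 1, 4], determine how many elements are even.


Check each element:
  6 is even
  27 is odd
  19 is odd
  16 is even
  23 is odd
  16 is even
  1 is odd
  4 is even
Evens: [6, 16, 16, 4]
Count of evens = 4
Final answer: 4


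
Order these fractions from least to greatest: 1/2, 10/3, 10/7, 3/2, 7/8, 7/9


Convert to decimal for comparison:
  1/2 = 0.5
  10/3 = 3.3333
  10/7 = 1.4286
  3/2 = 1.5
  7/8 = 0.875
  7/9 = 0.7778
Decimals in increasing order: 0.5 < 0.7778 < 0.875 < 1.4286 < 1.5 < 3.3333
Writing each back as its fraction gives the sorted order.
Final answer: 1/2, 7/9, 7/8, 10/7, 3/2, 10/3


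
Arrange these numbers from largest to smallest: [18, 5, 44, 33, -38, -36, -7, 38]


Original list: [18, 5, 44, 33, -38, -36, -7, 38]
Repeatedly take the largest remaining element:
  Remaining [18, 5, 44, 33, -38, -36, -7, 38] -> largest is 44
  Remaining [18, 5, 33, -38, -36, -7, 38] -> largest is 38
  Remaining [18, 5, 33, -38, -36, -7] -> largest is 33
  Remaining [18, 5, -38, -36, -7] -> largest is 18
  Remaining [5, -38, -36, -7] -> largest is 5
  Remaining [-38, -36, -7] -> largest is -7
  Remaining [-38, -36] -> largest is -36
  Remaining [-38] -> largest is -38
Collecting the picks in order gives the descending list.
Final answer: [44, 38, 33, 18, 5, -7, -36, -38]


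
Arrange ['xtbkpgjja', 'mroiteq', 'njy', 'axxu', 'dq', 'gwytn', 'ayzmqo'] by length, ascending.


Compute lengths:
  'xtbkpgjja' has length 9
  'mroiteq' has length 7
  'njy' has length 3
  'axxu' has length 4
  'dq' has length 2
  'gwytn' has length 5
  'ayzmqo' has length 6
Lengths in increasing order: 2 < 3 < 4 < 5 < 6 < 7 < 9
Listing the words in that order gives the answer.
Final answer: ['dq', 'njy', 'axxu', 'gwytn', 'ayzmqo', 'mroiteq', 'xtbkpgjja']


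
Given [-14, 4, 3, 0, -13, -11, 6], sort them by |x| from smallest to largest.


Compute absolute values:
  |-14| = 14
  |4| = 4
  |3| = 3
  |0| = 0
  |-13| = 13
  |-11| = 11
  |6| = 6
Absolute values in increasing order: 0 < 3 < 4 < 6 < 11 < 13 < 14
Listing the original numbers in that order gives the answer.
Final answer: [0, 3, 4, 6, -11, -13, -14]


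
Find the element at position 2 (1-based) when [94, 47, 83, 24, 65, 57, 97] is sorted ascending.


Sort ascending: [24, 47, 57, 65, 83, 94, 97]
The 2nd element (1-indexed) is at index 1.
Value = 47
Final answer: 47


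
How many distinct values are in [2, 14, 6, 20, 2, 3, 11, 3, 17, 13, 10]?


List all unique values:
Distinct values: [2, 3, 6, 10, 11, 13, 14, 17, 20]
Count = 9
Final answer: 9


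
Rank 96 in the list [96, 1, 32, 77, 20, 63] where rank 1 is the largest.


Sort descending: [96, 77, 63, 32, 20, 1]
Find 96 in the sorted list.
96 is at position 1.
Final answer: 1


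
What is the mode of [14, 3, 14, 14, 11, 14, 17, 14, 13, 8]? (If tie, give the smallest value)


Count the frequency of each value:
  3 appears 1 time(s)
  8 appears 1 time(s)
  11 appears 1 time(s)
  13 appears 1 time(s)
  14 appears 5 time(s)
  17 appears 1 time(s)
Maximum frequency is 5.
Only 14 reaches that frequency, so it is the mode.
Final answer: 14


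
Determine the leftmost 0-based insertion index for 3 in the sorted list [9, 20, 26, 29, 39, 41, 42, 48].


List is sorted: [9, 20, 26, 29, 39, 41, 42, 48]
We need the leftmost position where 3 can be inserted, i.e. the first index whose element is >= 3 (or the end of the list if none is).
Binary search with low=0, high=8 (0-based indices):
  low=0, high=8, mid=4: a[4]=39 >= 3, so high = 4
  low=0, high=4, mid=2: a[2]=26 >= 3, so high = 2
  low=0, high=2, mid=1: a[1]=20 >= 3, so high = 1
  low=0, high=1, mid=0: a[0]=9 >= 3, so high = 0
Now low = high = 0, so the insertion index is 0.
Final answer: 0


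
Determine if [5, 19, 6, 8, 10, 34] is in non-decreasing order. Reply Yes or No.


Check consecutive pairs:
  5 <= 19? True
  19 <= 6? False
  6 <= 8? True
  8 <= 10? True
  10 <= 34? True
1 consecutive pair(s) are out of order, so the list is not sorted.
Final answer: No


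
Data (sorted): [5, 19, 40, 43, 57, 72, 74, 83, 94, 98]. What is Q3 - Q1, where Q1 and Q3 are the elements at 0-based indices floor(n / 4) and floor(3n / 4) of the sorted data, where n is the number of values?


The data has n = 10 elements.
Q1 index = floor(10 / 4) = floor(2.5) = 2; Q3 index = floor(3 * 10 / 4) = floor(7.5) = 7
Q1 = element at index 2 = 40
Q3 = element at index 7 = 83
IQR = 83 - 40 = 43
Final answer: 43


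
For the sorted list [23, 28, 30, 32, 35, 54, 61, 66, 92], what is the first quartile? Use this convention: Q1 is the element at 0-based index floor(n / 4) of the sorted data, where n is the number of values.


The list has n = 9 elements.
Q1 index = floor(9 / 4) = floor(2.25) = 2
Counting from index 0 in the sorted data, the element at index 2 is 30.
Final answer: 30


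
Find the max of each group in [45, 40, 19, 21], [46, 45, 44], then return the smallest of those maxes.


Find max of each group:
  Group 1: [45, 40, 19, 21] -> max = 45
  Group 2: [46, 45, 44] -> max = 46
Maxes: [45, 46]
Minimum of maxes = 45
Final answer: 45


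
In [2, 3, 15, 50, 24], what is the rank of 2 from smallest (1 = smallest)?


Sort ascending: [2, 3, 15, 24, 50]
Find 2 in the sorted list.
2 is at position 1 (1-indexed).
Final answer: 1


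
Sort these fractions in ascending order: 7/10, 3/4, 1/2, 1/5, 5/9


Convert to decimal for comparison:
  7/10 = 0.7
  3/4 = 0.75
  1/2 = 0.5
  1/5 = 0.2
  5/9 = 0.5556
Decimals in increasing order: 0.2 < 0.5 < 0.5556 < 0.7 < 0.75
Writing each back as its fraction gives the sorted order.
Final answer: 1/5, 1/2, 5/9, 7/10, 3/4


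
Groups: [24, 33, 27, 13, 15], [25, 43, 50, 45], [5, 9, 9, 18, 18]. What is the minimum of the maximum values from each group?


Find max of each group:
  Group 1: [24, 33, 27, 13, 15] -> max = 33
  Group 2: [25, 43, 50, 45] -> max = 50
  Group 3: [5, 9, 9, 18, 18] -> max = 18
Maxes: [33, 50, 18]
Minimum of maxes = 18
Final answer: 18


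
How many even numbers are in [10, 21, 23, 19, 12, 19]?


Check each element:
  10 is even
  21 is odd
  23 is odd
  19 is odd
  12 is even
  19 is odd
Evens: [10, 12]
Count of evens = 2
Final answer: 2


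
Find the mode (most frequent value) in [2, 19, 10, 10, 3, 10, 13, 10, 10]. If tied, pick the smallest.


Count the frequency of each value:
  2 appears 1 time(s)
  3 appears 1 time(s)
  10 appears 5 time(s)
  13 appears 1 time(s)
  19 appears 1 time(s)
Maximum frequency is 5.
Only 10 reaches that frequency, so it is the mode.
Final answer: 10


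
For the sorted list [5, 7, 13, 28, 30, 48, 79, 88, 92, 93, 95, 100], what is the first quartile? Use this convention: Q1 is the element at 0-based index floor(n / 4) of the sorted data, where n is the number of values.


The list has n = 12 elements.
Q1 index = floor(12 / 4) = floor(3) = 3
Counting from index 0 in the sorted data, the element at index 3 is 28.
Final answer: 28


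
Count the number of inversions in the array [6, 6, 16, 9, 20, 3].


For each element, count the later elements that are smaller than it:
  6 (index 0): smaller elements after it = [3] -> 1
  6 (index 1): smaller elements after it = [3] -> 1
  16 (index 2): smaller elements after it = [9, 3] -> 2
  9 (index 3): smaller elements after it = [3] -> 1
  20 (index 4): smaller elements after it = [3] -> 1
Total inversions = 1 + 1 + 2 + 1 + 1 = 6
Final answer: 6


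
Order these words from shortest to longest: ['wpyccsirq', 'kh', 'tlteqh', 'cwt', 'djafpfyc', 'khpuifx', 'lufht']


Compute lengths:
  'wpyccsirq' has length 9
  'kh' has length 2
  'tlteqh' has length 6
  'cwt' has length 3
  'djafpfyc' has length 8
  'khpuifx' has length 7
  'lufht' has length 5
Lengths in increasing order: 2 < 3 < 5 < 6 < 7 < 8 < 9
Listing the words in that order gives the answer.
Final answer: ['kh', 'cwt', 'lufht', 'tlteqh', 'khpuifx', 'djafpfyc', 'wpyccsirq']


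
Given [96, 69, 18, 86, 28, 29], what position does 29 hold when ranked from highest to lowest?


Sort descending: [96, 86, 69, 29, 28, 18]
Find 29 in the sorted list.
29 is at position 4.
Final answer: 4


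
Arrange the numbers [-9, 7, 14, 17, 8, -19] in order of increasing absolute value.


Compute absolute values:
  |-9| = 9
  |7| = 7
  |14| = 14
  |17| = 17
  |8| = 8
  |-19| = 19
Absolute values in increasing order: 7 < 8 < 9 < 14 < 17 < 19
Listing the original numbers in that order gives the answer.
Final answer: [7, 8, -9, 14, 17, -19]


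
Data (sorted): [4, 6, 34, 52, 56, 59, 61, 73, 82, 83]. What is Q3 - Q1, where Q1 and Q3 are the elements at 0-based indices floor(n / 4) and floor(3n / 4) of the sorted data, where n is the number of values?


The data has n = 10 elements.
Q1 index = floor(10 / 4) = floor(2.5) = 2; Q3 index = floor(3 * 10 / 4) = floor(7.5) = 7
Q1 = element at index 2 = 34
Q3 = element at index 7 = 73
IQR = 73 - 34 = 39
Final answer: 39


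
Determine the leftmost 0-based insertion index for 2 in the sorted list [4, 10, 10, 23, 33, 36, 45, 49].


List is sorted: [4, 10, 10, 23, 33, 36, 45, 49]
We need the leftmost position where 2 can be inserted, i.e. the first index whose element is >= 2 (or the end of the list if none is).
Binary search with low=0, high=8 (0-based indices):
  low=0, high=8, mid=4: a[4]=33 >= 2, so high = 4
  low=0, high=4, mid=2: a[2]=10 >= 2, so high = 2
  low=0, high=2, mid=1: a[1]=10 >= 2, so high = 1
  low=0, high=1, mid=0: a[0]=4 >= 2, so high = 0
Now low = high = 0, so the insertion index is 0.
Final answer: 0


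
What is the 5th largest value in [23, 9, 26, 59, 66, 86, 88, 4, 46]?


Sort descending: [88, 86, 66, 59, 46, 26, 23, 9, 4]
The 5th element (1-indexed) is at index 4.
Value = 46
Final answer: 46


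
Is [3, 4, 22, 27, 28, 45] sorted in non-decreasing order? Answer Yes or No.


Check consecutive pairs:
  3 <= 4? True
  4 <= 22? True
  22 <= 27? True
  27 <= 28? True
  28 <= 45? True
Every consecutive pair is in order, so the list is non-decreasing.
Final answer: Yes


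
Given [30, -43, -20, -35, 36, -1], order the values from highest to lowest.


Original list: [30, -43, -20, -35, 36, -1]
Repeatedly take the largest remaining element:
  Remaining [30, -43, -20, -35, 36, -1] -> largest is 36
  Remaining [30, -43, -20, -35, -1] -> largest is 30
  Remaining [-43, -20, -35, -1] -> largest is -1
  Remaining [-43, -20, -35] -> largest is -20
  Remaining [-43, -35] -> largest is -35
  Remaining [-43] -> largest is -43
Collecting the picks in order gives the descending list.
Final answer: [36, 30, -1, -20, -35, -43]


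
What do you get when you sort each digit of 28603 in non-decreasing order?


The number 28603 has digits: 2, 8, 6, 0, 3
Sorted: 0, 2, 3, 6, 8
Joining the sorted digits gives the result.
Final answer: 02368


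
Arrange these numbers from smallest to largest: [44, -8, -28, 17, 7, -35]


Original list: [44, -8, -28, 17, 7, -35]
Repeatedly take the smallest remaining element:
  Remaining [44, -8, -28, 17, 7, -35] -> smallest is -35
  Remaining [44, -8, -28, 17, 7] -> smallest is -28
  Remaining [44, -8, 17, 7] -> smallest is -8
  Remaining [44, 17, 7] -> smallest is 7
  Remaining [44, 17] -> smallest is 17
  Remaining [44] -> smallest is 44
Collecting the picks in order gives the sorted list.
Final answer: [-35, -28, -8, 7, 17, 44]


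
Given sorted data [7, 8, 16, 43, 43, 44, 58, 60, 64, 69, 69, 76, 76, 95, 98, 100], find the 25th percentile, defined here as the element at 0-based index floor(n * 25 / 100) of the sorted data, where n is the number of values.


The dataset has n = 16 elements.
Index = floor(16 * 25 / 100) = floor(400 / 100) = floor(4) = 4
Counting from index 0 in the sorted data, the element at index 4 is 43.
Final answer: 43


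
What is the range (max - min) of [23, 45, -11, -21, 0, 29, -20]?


Maximum value: 45
Minimum value: -21
Range = 45 - (-21) = 66
Final answer: 66


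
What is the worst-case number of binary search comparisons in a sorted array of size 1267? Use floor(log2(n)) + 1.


Binary search halves the search space each step.
Maximum comparisons = floor(log2(1267)) + 1
log2(1267) = 10.3072
floor(log2(1267)) = 10, so 10 + 1 = 11
Final answer: 11


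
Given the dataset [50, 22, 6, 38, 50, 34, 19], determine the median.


First, sort the list: [6, 19, 22, 34, 38, 50, 50]
The list has 7 elements (odd count).
The middle index is 3 (0-based), and the element there is 34.
Final answer: 34


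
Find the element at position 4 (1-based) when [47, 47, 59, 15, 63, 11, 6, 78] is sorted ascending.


Sort ascending: [6, 11, 15, 47, 47, 59, 63, 78]
The 4th element (1-indexed) is at index 3.
Value = 47
Final answer: 47


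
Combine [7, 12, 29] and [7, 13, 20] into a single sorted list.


List A: [7, 12, 29]
List B: [7, 13, 20]
Repeatedly compare the front elements and take the smaller:
  7 vs 7 -> take 7
  12 vs 7 -> take 7
  12 vs 13 -> take 12
  29 vs 13 -> take 13
  29 vs 20 -> take 20
  B is exhausted; append the rest of A: [29]
Final answer: [7, 7, 12, 13, 20, 29]


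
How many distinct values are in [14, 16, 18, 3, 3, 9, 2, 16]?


List all unique values:
Distinct values: [2, 3, 9, 14, 16, 18]
Count = 6
Final answer: 6


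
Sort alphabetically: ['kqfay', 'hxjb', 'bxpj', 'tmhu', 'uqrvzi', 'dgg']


Compare strings character by character (the first differing letter decides):
  'bxpj' < 'dgg' since 'b' < 'd' at position 1
  'dgg' < 'hxjb' since 'd' < 'h' at position 1
  'hxjb' < 'kqfay' since 'h' < 'k' at position 1
  'kqfay' < 'tmhu' since 'k' < 't' at position 1
  'tmhu' < 'uqrvzi' since 't' < 'u' at position 1
Chaining these comparisons gives the alphabetical order.
Final answer: ['bxpj', 'dgg', 'hxjb', 'kqfay', 'tmhu', 'uqrvzi']


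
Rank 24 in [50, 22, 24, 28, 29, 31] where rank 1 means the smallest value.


Sort ascending: [22, 24, 28, 29, 31, 50]
Find 24 in the sorted list.
24 is at position 2 (1-indexed).
Final answer: 2


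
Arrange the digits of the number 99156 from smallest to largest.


The number 99156 has digits: 9, 9, 1, 5, 6
Sorted: 1, 5, 6, 9, 9
Joining the sorted digits gives the result.
Final answer: 15699


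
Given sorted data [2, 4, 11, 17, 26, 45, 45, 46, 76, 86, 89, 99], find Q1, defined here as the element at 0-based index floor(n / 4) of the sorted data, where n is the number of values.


The list has n = 12 elements.
Q1 index = floor(12 / 4) = floor(3) = 3
Counting from index 0 in the sorted data, the element at index 3 is 17.
Final answer: 17


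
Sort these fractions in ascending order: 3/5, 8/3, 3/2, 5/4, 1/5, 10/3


Convert to decimal for comparison:
  3/5 = 0.6
  8/3 = 2.6667
  3/2 = 1.5
  5/4 = 1.25
  1/5 = 0.2
  10/3 = 3.3333
Decimals in increasing order: 0.2 < 0.6 < 1.25 < 1.5 < 2.6667 < 3.3333
Writing each back as its fraction gives the sorted order.
Final answer: 1/5, 3/5, 5/4, 3/2, 8/3, 10/3


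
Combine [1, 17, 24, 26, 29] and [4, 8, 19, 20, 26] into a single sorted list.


List A: [1, 17, 24, 26, 29]
List B: [4, 8, 19, 20, 26]
Repeatedly compare the front elements and take the smaller:
  1 vs 4 -> take 1
  17 vs 4 -> take 4
  17 vs 8 -> take 8
  17 vs 19 -> take 17
  24 vs 19 -> take 19
  24 vs 20 -> take 20
  24 vs 26 -> take 24
  26 vs 26 -> take 26
  29 vs 26 -> take 26
  B is exhausted; append the rest of A: [29]
Final answer: [1, 4, 8, 17, 19, 20, 24, 26, 26, 29]


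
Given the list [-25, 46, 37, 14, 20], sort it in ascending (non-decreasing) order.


Original list: [-25, 46, 37, 14, 20]
Repeatedly take the smallest remaining element:
  Remaining [-25, 46, 37, 14, 20] -> smallest is -25
  Remaining [46, 37, 14, 20] -> smallest is 14
  Remaining [46, 37, 20] -> smallest is 20
  Remaining [46, 37] -> smallest is 37
  Remaining [46] -> smallest is 46
Collecting the picks in order gives the sorted list.
Final answer: [-25, 14, 20, 37, 46]


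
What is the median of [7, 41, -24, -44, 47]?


First, sort the list: [-44, -24, 7, 41, 47]
The list has 5 elements (odd count).
The middle index is 2 (0-based), and the element there is 7.
Final answer: 7


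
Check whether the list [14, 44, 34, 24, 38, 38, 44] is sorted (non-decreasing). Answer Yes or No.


Check consecutive pairs:
  14 <= 44? True
  44 <= 34? False
  34 <= 24? False
  24 <= 38? True
  38 <= 38? True
  38 <= 44? True
2 consecutive pair(s) are out of order, so the list is not sorted.
Final answer: No


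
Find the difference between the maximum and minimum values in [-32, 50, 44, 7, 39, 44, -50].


Maximum value: 50
Minimum value: -50
Range = 50 - (-50) = 100
Final answer: 100


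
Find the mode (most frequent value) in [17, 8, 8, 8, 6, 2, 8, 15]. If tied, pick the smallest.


Count the frequency of each value:
  2 appears 1 time(s)
  6 appears 1 time(s)
  8 appears 4 time(s)
  15 appears 1 time(s)
  17 appears 1 time(s)
Maximum frequency is 4.
Only 8 reaches that frequency, so it is the mode.
Final answer: 8


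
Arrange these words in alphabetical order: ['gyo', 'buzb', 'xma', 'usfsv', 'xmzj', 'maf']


Compare strings character by character (the first differing letter decides):
  'buzb' < 'gyo' since 'b' < 'g' at position 1
  'gyo' < 'maf' since 'g' < 'm' at position 1
  'maf' < 'usfsv' since 'm' < 'u' at position 1
  'usfsv' < 'xma' since 'u' < 'x' at position 1
  'xma' < 'xmzj' since 'a' < 'z' at position 3
Chaining these comparisons gives the alphabetical order.
Final answer: ['buzb', 'gyo', 'maf', 'usfsv', 'xma', 'xmzj']


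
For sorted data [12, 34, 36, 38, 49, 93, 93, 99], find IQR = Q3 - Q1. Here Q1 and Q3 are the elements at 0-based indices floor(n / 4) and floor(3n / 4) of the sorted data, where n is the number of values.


The data has n = 8 elements.
Q1 index = floor(8 / 4) = floor(2) = 2; Q3 index = floor(3 * 8 / 4) = floor(6) = 6
Q1 = element at index 2 = 36
Q3 = element at index 6 = 93
IQR = 93 - 36 = 57
Final answer: 57


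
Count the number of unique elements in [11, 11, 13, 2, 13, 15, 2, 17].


List all unique values:
Distinct values: [2, 11, 13, 15, 17]
Count = 5
Final answer: 5


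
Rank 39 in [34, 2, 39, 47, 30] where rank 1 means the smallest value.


Sort ascending: [2, 30, 34, 39, 47]
Find 39 in the sorted list.
39 is at position 4 (1-indexed).
Final answer: 4


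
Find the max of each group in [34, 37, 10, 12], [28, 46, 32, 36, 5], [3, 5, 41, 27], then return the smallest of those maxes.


Find max of each group:
  Group 1: [34, 37, 10, 12] -> max = 37
  Group 2: [28, 46, 32, 36, 5] -> max = 46
  Group 3: [3, 5, 41, 27] -> max = 41
Maxes: [37, 46, 41]
Minimum of maxes = 37
Final answer: 37


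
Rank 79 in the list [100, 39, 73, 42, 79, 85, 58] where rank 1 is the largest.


Sort descending: [100, 85, 79, 73, 58, 42, 39]
Find 79 in the sorted list.
79 is at position 3.
Final answer: 3


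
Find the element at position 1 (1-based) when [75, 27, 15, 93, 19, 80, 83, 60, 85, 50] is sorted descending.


Sort descending: [93, 85, 83, 80, 75, 60, 50, 27, 19, 15]
The 1st element (1-indexed) is at index 0.
Value = 93
Final answer: 93


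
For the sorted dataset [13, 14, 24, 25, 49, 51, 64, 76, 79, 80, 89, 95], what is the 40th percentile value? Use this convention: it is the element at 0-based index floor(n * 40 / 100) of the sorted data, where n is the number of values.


The dataset has n = 12 elements.
Index = floor(12 * 40 / 100) = floor(480 / 100) = floor(4.8) = 4
Counting from index 0 in the sorted data, the element at index 4 is 49.
Final answer: 49


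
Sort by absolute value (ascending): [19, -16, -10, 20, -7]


Compute absolute values:
  |19| = 19
  |-16| = 16
  |-10| = 10
  |20| = 20
  |-7| = 7
Absolute values in increasing order: 7 < 10 < 16 < 19 < 20
Listing the original numbers in that order gives the answer.
Final answer: [-7, -10, -16, 19, 20]


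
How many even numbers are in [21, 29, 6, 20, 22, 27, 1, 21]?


Check each element:
  21 is odd
  29 is odd
  6 is even
  20 is even
  22 is even
  27 is odd
  1 is odd
  21 is odd
Evens: [6, 20, 22]
Count of evens = 3
Final answer: 3


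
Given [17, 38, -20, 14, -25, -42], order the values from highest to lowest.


Original list: [17, 38, -20, 14, -25, -42]
Repeatedly take the largest remaining element:
  Remaining [17, 38, -20, 14, -25, -42] -> largest is 38
  Remaining [17, -20, 14, -25, -42] -> largest is 17
  Remaining [-20, 14, -25, -42] -> largest is 14
  Remaining [-20, -25, -42] -> largest is -20
  Remaining [-25, -42] -> largest is -25
  Remaining [-42] -> largest is -42
Collecting the picks in order gives the descending list.
Final answer: [38, 17, 14, -20, -25, -42]


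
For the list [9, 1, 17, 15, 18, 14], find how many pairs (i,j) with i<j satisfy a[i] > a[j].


For each element, count the later elements that are smaller than it:
  9 (index 0): smaller elements after it = [1] -> 1
  1 (index 1): smaller elements after it = [] -> 0
  17 (index 2): smaller elements after it = [15, 14] -> 2
  15 (index 3): smaller elements after it = [14] -> 1
  18 (index 4): smaller elements after it = [14] -> 1
Total inversions = 1 + 0 + 2 + 1 + 1 = 5
Final answer: 5


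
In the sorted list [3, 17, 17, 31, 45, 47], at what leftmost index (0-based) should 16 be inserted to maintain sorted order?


List is sorted: [3, 17, 17, 31, 45, 47]
We need the leftmost position where 16 can be inserted, i.e. the first index whose element is >= 16 (or the end of the list if none is).
Binary search with low=0, high=6 (0-based indices):
  low=0, high=6, mid=3: a[3]=31 >= 16, so high = 3
  low=0, high=3, mid=1: a[1]=17 >= 16, so high = 1
  low=0, high=1, mid=0: a[0]=3 < 16, so low = 1
Now low = high = 1, so the insertion index is 1.
Final answer: 1


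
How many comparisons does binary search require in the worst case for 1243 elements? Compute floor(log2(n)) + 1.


Binary search halves the search space each step.
Maximum comparisons = floor(log2(1243)) + 1
log2(1243) = 10.2796
floor(log2(1243)) = 10, so 10 + 1 = 11
Final answer: 11


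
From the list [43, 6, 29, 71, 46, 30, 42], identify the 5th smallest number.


Sort ascending: [6, 29, 30, 42, 43, 46, 71]
The 5th element (1-indexed) is at index 4.
Value = 43
Final answer: 43


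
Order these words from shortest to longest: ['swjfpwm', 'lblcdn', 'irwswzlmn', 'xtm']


Compute lengths:
  'swjfpwm' has length 7
  'lblcdn' has length 6
  'irwswzlmn' has length 9
  'xtm' has length 3
Lengths in increasing order: 3 < 6 < 7 < 9
Listing the words in that order gives the answer.
Final answer: ['xtm', 'lblcdn', 'swjfpwm', 'irwswzlmn']


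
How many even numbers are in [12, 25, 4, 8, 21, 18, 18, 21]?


Check each element:
  12 is even
  25 is odd
  4 is even
  8 is even
  21 is odd
  18 is even
  18 is even
  21 is odd
Evens: [12, 4, 8, 18, 18]
Count of evens = 5
Final answer: 5


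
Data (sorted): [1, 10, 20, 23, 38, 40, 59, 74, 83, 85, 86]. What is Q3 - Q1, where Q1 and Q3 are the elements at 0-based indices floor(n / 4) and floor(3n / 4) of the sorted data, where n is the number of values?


The data has n = 11 elements.
Q1 index = floor(11 / 4) = floor(2.75) = 2; Q3 index = floor(3 * 11 / 4) = floor(8.25) = 8
Q1 = element at index 2 = 20
Q3 = element at index 8 = 83
IQR = 83 - 20 = 63
Final answer: 63


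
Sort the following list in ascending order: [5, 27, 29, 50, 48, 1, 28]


Original list: [5, 27, 29, 50, 48, 1, 28]
Repeatedly take the smallest remaining element:
  Remaining [5, 27, 29, 50, 48, 1, 28] -> smallest is 1
  Remaining [5, 27, 29, 50, 48, 28] -> smallest is 5
  Remaining [27, 29, 50, 48, 28] -> smallest is 27
  Remaining [29, 50, 48, 28] -> smallest is 28
  Remaining [29, 50, 48] -> smallest is 29
  Remaining [50, 48] -> smallest is 48
  Remaining [50] -> smallest is 50
Collecting the picks in order gives the sorted list.
Final answer: [1, 5, 27, 28, 29, 48, 50]


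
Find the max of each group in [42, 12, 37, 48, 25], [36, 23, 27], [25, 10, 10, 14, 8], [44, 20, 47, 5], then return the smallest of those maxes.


Find max of each group:
  Group 1: [42, 12, 37, 48, 25] -> max = 48
  Group 2: [36, 23, 27] -> max = 36
  Group 3: [25, 10, 10, 14, 8] -> max = 25
  Group 4: [44, 20, 47, 5] -> max = 47
Maxes: [48, 36, 25, 47]
Minimum of maxes = 25
Final answer: 25


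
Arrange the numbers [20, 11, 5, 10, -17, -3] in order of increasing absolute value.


Compute absolute values:
  |20| = 20
  |11| = 11
  |5| = 5
  |10| = 10
  |-17| = 17
  |-3| = 3
Absolute values in increasing order: 3 < 5 < 10 < 11 < 17 < 20
Listing the original numbers in that order gives the answer.
Final answer: [-3, 5, 10, 11, -17, 20]
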